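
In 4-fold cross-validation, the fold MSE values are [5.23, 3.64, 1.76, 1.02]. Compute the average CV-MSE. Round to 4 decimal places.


Add all fold MSEs: 11.6500.
Divide by k = 4: 11.6500/4 = 2.9125.

2.9125


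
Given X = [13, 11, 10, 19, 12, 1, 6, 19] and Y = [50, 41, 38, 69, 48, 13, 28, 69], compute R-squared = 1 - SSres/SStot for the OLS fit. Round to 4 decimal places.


After computing the OLS fit (b0=8.7484, b1=3.1430):
SSres = 14.6020, SStot = 2562.0000.
R^2 = 1 - 14.6020/2562.0000 = 0.9943.

0.9943


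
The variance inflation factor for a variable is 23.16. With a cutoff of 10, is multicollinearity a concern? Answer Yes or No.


The threshold is 10.
VIF = 23.16 is >= 10.
Multicollinearity indication: Yes.

Yes


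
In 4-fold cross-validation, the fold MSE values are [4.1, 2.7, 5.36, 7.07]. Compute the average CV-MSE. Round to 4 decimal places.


Add all fold MSEs: 19.2300.
Divide by k = 4: 19.2300/4 = 4.8075.

4.8075


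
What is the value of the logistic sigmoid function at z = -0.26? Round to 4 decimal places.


Compute exp(0.2600) = 1.2969.
Sigmoid = 1 / (1 + 1.2969) = 1 / 2.2969 = 0.4354.

0.4354


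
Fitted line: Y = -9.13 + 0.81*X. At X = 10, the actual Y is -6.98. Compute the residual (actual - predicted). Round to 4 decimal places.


Compute yhat = -9.13 + (0.81)(10) = -1.0300.
Residual = actual - predicted = -6.98 - -1.0300 = -5.9500.

-5.9500


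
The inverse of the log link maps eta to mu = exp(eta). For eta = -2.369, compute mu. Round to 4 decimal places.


mu = exp(eta) = exp(-2.369).
= 0.0936.

0.0936


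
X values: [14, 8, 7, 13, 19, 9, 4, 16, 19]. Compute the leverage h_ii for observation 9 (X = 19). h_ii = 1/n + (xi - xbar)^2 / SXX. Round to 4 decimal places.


Mean of X: xbar = 12.1111.
SXX = 232.8889.
For X = 19: h = 1/9 + (19 - 12.1111)^2/232.8889 = 0.3149.

0.3149


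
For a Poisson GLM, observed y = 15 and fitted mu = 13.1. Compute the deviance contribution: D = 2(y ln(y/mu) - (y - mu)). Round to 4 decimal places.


First: ln(15/13.1) = 0.135438.
Then: 15 * 0.135438 = 2.031570.
y - mu = 15 - 13.1 = 1.9.
D = 2(2.031570 - 1.9) = 0.263140, which rounds to 0.2631.

0.2631


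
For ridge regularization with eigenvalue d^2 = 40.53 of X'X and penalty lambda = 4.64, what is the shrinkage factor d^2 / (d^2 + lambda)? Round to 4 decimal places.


Denominator = d^2 + lambda = 40.53 + 4.64 = 45.1700.
Shrinkage = 40.53 / 45.1700 = 0.8973.

0.8973


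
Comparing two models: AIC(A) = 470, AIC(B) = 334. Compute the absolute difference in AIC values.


|AIC_A - AIC_B| = |470 - 334| = 136.
Model B is preferred (lower AIC).

136


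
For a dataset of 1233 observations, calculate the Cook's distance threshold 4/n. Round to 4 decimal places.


Cook's distance cutoff = 4/n = 4/1233.
= 0.0032.

0.0032


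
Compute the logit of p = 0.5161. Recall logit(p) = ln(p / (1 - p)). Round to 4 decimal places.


Compute the odds: 0.5161/0.4839 = 1.0665.
Take the natural log: ln(1.0665) = 0.0644.

0.0644


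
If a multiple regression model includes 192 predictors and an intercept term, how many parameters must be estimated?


Including the intercept, the model has 192 predictor coefficients + 1 intercept.
Total = 193.

193


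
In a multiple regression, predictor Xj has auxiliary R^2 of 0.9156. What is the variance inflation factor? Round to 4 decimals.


Using VIF = 1/(1 - R^2_j):
1 - 0.9156 = 0.0844.
VIF = 11.8483.

11.8483


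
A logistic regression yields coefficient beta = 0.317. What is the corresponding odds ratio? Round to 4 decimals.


The odds ratio is computed as:
OR = e^(0.317) = 1.3730.

1.3730


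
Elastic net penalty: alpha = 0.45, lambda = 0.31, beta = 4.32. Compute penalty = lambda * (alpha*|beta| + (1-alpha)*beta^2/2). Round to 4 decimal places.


alpha * |beta| = 0.45 * 4.32 = 1.9440.
(1-alpha) * beta^2/2 = 0.55 * 18.6624/2 = 5.1322.
Total = 0.31 * (1.9440 + 5.1322) = 2.1936.

2.1936


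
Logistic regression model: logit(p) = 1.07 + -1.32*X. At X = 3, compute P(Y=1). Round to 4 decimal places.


z = 1.07 + -1.32 * 3 = -2.8900.
Sigmoid: P = 1 / (1 + exp(2.8900)) = 0.0527.

0.0527


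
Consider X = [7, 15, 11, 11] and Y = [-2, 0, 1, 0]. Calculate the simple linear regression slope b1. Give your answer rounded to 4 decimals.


First compute the means: xbar = 11.0000, ybar = -0.2500.
Then S_xx = sum((xi - xbar)^2) = 32.0000.
S_xy = sum((xi - xbar)(yi - ybar)) = 8.0000.
b1 = S_xy / S_xx = 8.0000 / 32.0000 = 0.2500.

0.2500


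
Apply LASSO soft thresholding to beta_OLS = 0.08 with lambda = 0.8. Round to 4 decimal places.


Absolute value: |0.08| = 0.08.
Compare to lambda = 0.8.
Since |beta| <= lambda, the coefficient is set to 0.

0.0000


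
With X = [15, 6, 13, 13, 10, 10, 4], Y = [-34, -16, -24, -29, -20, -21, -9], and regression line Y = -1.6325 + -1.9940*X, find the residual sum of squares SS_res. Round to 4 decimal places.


Compute predicted values, then residuals = yi - yhat_i.
Residuals: [-2.4575, -2.4035, 3.5545, -1.4455, 1.5725, 0.5725, 0.6085].
SSres = sum(residual^2) = 29.7108.

29.7108


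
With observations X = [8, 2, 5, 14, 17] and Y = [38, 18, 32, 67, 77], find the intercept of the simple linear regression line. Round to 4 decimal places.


First find the slope: b1 = 3.9574.
Means: xbar = 9.2000, ybar = 46.4000.
b0 = ybar - b1 * xbar = 46.4000 - 3.9574 * 9.2000 = 9.9922.

9.9922


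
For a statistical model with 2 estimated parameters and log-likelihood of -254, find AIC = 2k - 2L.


AIC = 2k - 2*loglik = 2(2) - 2(-254).
= 4 + 508 = 512.

512


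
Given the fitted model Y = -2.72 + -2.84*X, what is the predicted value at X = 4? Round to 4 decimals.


Plug X = 4 into Y = -2.72 + -2.84*X:
Y = -2.72 + -11.3600 = -14.0800.

-14.0800


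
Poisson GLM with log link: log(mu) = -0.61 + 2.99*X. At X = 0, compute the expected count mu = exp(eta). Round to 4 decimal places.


Linear predictor: eta = -0.61 + (2.99)(0) = -0.6100.
Expected count: mu = exp(-0.6100) = 0.5434.

0.5434


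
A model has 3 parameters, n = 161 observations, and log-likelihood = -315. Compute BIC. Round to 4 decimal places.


k * ln(n) = 3 * ln(161) = 3 * 5.081404 = 15.244212.
-2 * loglik = -2 * (-315) = 630.
BIC = 15.244212 + 630 = 645.244212, which rounds to 645.2442.

645.2442


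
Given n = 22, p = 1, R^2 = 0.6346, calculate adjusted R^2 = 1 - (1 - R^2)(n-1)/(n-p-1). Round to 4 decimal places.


Plug in: Adj R^2 = 1 - (1 - 0.6346) * 21/20.
= 1 - 0.3654 * 21/20
= 1 - 7.6734 / 20
= 1 - 0.3837 = 0.6163.

0.6163


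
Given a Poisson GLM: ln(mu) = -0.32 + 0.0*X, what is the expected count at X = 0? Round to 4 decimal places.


Compute eta = -0.32 + 0.0 * 0 = -0.3200.
Apply inverse link: mu = e^-0.3200 = 0.7261.

0.7261


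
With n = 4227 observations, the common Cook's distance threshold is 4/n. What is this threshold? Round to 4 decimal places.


Using the rule of thumb:
Threshold = 4 / 4227 = 0.0009.

0.0009


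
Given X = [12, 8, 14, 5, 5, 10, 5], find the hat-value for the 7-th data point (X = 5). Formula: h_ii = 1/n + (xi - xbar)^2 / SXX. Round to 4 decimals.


n = 7, xbar = 8.4286.
SXX = sum((xi - xbar)^2) = 81.7143.
h = 1/7 + (5 - 8.4286)^2 / 81.7143 = 0.2867.

0.2867


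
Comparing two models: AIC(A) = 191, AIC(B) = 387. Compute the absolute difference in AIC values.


Absolute difference = |191 - 387| = 196.
The model with lower AIC (A) is preferred.

196


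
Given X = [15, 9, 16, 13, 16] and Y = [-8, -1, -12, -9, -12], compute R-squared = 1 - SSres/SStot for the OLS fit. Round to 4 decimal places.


The fitted line is Y = 11.5862 + -1.4483*X.
SSres = 8.2069, SStot = 81.2000.
R^2 = 1 - SSres/SStot = 0.8989.

0.8989


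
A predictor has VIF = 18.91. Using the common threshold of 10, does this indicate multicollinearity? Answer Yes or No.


The threshold is 10.
VIF = 18.91 is >= 10.
Multicollinearity indication: Yes.

Yes


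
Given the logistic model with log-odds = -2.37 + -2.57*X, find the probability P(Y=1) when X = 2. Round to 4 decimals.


Compute z = -2.37 + (-2.57)(2) = -7.5100.
exp(-z) = 1826.2135.
P = 1/(1 + 1826.2135) = 0.0005.

0.0005


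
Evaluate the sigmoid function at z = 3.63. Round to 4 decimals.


Compute exp(-3.6300) = 0.0265.
Sigmoid = 1 / (1 + 0.0265) = 1 / 1.0265 = 0.9742.

0.9742


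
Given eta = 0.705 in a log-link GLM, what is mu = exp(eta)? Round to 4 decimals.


The inverse log link gives:
mu = exp(0.705) = 2.0238.

2.0238


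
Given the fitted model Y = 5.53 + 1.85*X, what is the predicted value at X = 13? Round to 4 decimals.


Plug X = 13 into Y = 5.53 + 1.85*X:
Y = 5.53 + 24.0500 = 29.5800.

29.5800


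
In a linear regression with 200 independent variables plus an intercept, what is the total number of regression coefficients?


Including the intercept, the model has 200 predictor coefficients + 1 intercept.
Total = 201.

201


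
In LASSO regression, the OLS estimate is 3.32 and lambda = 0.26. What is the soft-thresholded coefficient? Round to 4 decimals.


Check: |3.32| = 3.32 vs lambda = 0.26.
Since |beta| > lambda, coefficient = sign(beta)*(|beta| - lambda) = 3.0600.
Soft-thresholded coefficient = 3.0600.

3.0600


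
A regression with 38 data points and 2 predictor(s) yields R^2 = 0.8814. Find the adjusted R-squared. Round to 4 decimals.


Using the formula:
(1 - 0.8814) = 0.1186.
Multiply by 37/35: 0.1186 * 37 = 4.3882, then 4.3882 / 35 = 0.1254.
Adj R^2 = 1 - 0.1254 = 0.8746.

0.8746


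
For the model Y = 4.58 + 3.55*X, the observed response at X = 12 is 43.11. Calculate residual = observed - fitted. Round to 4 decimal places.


Predicted = 4.58 + 3.55 * 12 = 47.1800.
Residual = 43.11 - 47.1800 = -4.0700.

-4.0700


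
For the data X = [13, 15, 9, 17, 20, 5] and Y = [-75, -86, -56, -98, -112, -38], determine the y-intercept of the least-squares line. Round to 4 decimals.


First find the slope: b1 = -4.9888.
Means: xbar = 13.1667, ybar = -77.5000.
b0 = ybar - b1 * xbar = -77.5000 - -4.9888 * 13.1667 = -11.8141.

-11.8141


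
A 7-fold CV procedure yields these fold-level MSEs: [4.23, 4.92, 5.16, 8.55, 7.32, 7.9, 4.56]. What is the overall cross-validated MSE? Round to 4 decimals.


Sum of fold MSEs = 42.6400.
Average = 42.6400 / 7 = 6.0914.

6.0914


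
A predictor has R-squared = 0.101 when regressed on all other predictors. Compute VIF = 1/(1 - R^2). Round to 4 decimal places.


VIF = 1 / (1 - 0.101).
= 1 / 0.899 = 1.1123.

1.1123


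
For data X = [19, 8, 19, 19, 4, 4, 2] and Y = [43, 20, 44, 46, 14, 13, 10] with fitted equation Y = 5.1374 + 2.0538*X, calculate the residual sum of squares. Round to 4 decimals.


Compute predicted values, then residuals = yi - yhat_i.
Residuals: [-1.1596, -1.5678, -0.1596, 1.8404, 0.6474, -0.3526, 0.7550].
SSres = sum(residual^2) = 8.3287.

8.3287


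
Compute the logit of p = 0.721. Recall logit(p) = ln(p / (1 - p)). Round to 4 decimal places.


The odds are p/(1-p) = 0.721 / 0.279 = 2.5842.
logit(p) = ln(2.5842) = 0.9494.

0.9494


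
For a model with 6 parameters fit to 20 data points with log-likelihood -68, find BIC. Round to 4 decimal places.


ln(20) = 2.995732.
k * ln(n) = 6 * 2.995732 = 17.974392.
-2L = 136.
BIC = 17.974392 + 136 = 153.974392, which rounds to 153.9744.

153.9744


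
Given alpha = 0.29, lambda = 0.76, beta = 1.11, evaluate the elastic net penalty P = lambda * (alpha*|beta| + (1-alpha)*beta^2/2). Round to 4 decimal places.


L1 component = 0.29 * |1.11| = 0.3219.
L2 component = 0.71 * 1.11^2 / 2 = 0.4374.
Penalty = 0.76 * (0.3219 + 0.4374) = 0.76 * 0.7593 = 0.5771.

0.5771


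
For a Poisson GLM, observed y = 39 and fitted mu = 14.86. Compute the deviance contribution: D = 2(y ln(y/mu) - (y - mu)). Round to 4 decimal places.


Compute y*ln(y/mu) = 39*ln(39/14.86) = 39*0.964889 = 37.630671.
y - mu = 24.14.
D = 2*(37.630671 - (24.14)) = 26.981342, which rounds to 26.9813.

26.9813


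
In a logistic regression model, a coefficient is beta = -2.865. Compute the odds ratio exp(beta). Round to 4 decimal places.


Odds ratio = exp(beta) = exp(-2.865).
= 0.0570.

0.0570


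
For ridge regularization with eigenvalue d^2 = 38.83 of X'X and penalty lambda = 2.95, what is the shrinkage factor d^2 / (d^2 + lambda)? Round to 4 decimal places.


d^2 + lambda = 38.83 + 2.95 = 41.7800.
Shrinkage factor = 38.83/41.7800 = 0.9294.

0.9294


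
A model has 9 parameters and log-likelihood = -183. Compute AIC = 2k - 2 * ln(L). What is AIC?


AIC = 2k - 2*loglik = 2(9) - 2(-183).
= 18 + 366 = 384.

384


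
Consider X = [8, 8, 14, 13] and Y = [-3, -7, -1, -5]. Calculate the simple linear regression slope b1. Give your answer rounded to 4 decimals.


The sample means are xbar = 10.7500 and ybar = -4.0000.
Compute S_xx = 30.7500 and S_xy = 13.0000.
Slope b1 = S_xy / S_xx = 13.0000 / 30.7500 = 0.4228.

0.4228


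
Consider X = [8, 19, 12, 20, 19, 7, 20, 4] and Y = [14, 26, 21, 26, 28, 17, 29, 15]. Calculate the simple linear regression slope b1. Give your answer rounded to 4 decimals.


First compute the means: xbar = 13.6250, ybar = 22.0000.
Then S_xx = sum((xi - xbar)^2) = 309.8750.
S_xy = sum((xi - xbar)(yi - ybar)) = 271.0000.
b1 = S_xy / S_xx = 271.0000 / 309.8750 = 0.8745.

0.8745


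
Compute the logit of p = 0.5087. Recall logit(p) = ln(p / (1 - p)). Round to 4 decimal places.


The odds are p/(1-p) = 0.5087 / 0.4913 = 1.0354.
logit(p) = ln(1.0354) = 0.0348.

0.0348


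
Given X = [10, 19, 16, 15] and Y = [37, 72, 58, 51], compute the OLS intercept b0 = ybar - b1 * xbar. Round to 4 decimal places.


The slope is b1 = 3.8333.
Sample means are xbar = 15.0000 and ybar = 54.5000.
Intercept: b0 = 54.5000 - (3.8333)(15.0000) = -3.0000.

-3.0000


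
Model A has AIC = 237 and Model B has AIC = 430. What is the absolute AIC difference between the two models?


Absolute difference = |237 - 430| = 193.
The model with lower AIC (A) is preferred.

193


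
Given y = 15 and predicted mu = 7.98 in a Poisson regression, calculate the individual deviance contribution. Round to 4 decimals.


y/mu = 15/7.98 = 1.879699 (approx.), and ln(15/7.98) = 0.631112.
y * ln(y/mu) = 15 * 0.631112 = 9.466680.
y - mu = 7.02.
D = 2 * (9.466680 - 7.02) = 4.893360, which rounds to 4.8934.

4.8934


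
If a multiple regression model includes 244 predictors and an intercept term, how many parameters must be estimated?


Including the intercept, the model has 244 predictor coefficients + 1 intercept.
Total = 245.

245


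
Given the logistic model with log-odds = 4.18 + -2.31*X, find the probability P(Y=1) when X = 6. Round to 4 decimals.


Compute z = 4.18 + (-2.31)(6) = -9.6800.
exp(-z) = 15994.4969.
P = 1/(1 + 15994.4969) = 0.0001.

0.0001


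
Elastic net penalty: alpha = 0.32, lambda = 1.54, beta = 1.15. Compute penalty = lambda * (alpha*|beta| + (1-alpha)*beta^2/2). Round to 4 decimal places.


alpha * |beta| = 0.32 * 1.15 = 0.3680.
(1-alpha) * beta^2/2 = 0.68 * 1.3225/2 = 0.4497.
Total = 1.54 * (0.3680 + 0.4497) = 1.2592.

1.2592


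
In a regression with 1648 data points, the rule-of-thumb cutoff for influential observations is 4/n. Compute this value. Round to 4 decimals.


Using the rule of thumb:
Threshold = 4 / 1648 = 0.0024.

0.0024


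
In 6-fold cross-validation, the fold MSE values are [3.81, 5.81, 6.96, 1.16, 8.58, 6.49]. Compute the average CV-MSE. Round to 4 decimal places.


Total MSE across folds = 32.8100.
CV-MSE = 32.8100/6 = 5.4683.

5.4683


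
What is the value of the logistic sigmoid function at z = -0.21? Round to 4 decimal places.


First, exp(0.2100) = 1.2337.
Then sigma(z) = 1/(1 + 1.2337) = 0.4477.

0.4477


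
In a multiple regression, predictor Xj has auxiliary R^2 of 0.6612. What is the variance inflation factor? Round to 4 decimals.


Denominator: 1 - 0.6612 = 0.3388.
VIF = 1 / 0.3388 = 2.9516.

2.9516


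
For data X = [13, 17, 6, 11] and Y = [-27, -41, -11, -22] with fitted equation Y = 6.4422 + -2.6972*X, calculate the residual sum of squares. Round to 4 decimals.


For each point, residual = actual - predicted.
Residuals: [1.6214, -1.5898, -1.2590, 1.2270].
Sum of squared residuals = 8.2470.

8.2470


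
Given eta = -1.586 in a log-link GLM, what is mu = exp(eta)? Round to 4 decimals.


mu = exp(eta) = exp(-1.586).
= 0.2047.

0.2047


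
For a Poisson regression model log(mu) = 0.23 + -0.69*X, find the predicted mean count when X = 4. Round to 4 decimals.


eta = 0.23 + -0.69 * 4 = -2.5300.
mu = exp(-2.5300) = 0.0797.

0.0797


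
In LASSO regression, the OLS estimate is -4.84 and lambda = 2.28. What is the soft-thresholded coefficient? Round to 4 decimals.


Check: |-4.84| = 4.84 vs lambda = 2.28.
Since |beta| > lambda, coefficient = sign(beta)*(|beta| - lambda) = -2.5600.
Soft-thresholded coefficient = -2.5600.

-2.5600


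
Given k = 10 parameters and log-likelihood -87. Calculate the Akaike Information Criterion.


Compute:
2k = 2*10 = 20.
-2*loglik = -2*(-87) = 174.
AIC = 20 + 174 = 194.

194


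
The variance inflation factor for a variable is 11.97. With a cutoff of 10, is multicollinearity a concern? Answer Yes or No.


Check: VIF = 11.97 vs threshold = 10.
Since 11.97 >= 10, the answer is Yes.

Yes


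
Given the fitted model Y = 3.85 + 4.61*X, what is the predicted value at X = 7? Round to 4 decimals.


Substitute X = 7 into the equation:
Y = 3.85 + 4.61 * 7 = 3.85 + 32.2700 = 36.1200.

36.1200


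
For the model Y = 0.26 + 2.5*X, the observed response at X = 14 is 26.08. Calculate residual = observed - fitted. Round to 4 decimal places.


Compute yhat = 0.26 + (2.5)(14) = 35.2600.
Residual = actual - predicted = 26.08 - 35.2600 = -9.1800.

-9.1800


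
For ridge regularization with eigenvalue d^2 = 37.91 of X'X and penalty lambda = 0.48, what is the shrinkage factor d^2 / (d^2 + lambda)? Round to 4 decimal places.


Denominator = d^2 + lambda = 37.91 + 0.48 = 38.3900.
Shrinkage = 37.91 / 38.3900 = 0.9875.

0.9875


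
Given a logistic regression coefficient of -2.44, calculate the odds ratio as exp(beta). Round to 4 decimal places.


Odds ratio = exp(beta) = exp(-2.44).
= 0.0872.

0.0872


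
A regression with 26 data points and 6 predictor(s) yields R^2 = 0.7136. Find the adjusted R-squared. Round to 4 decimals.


Adjusted R^2 = 1 - (1 - R^2) * (n-1)/(n-p-1).
(1 - R^2) = 0.2864.
(n-1)/(n-p-1) = 25/19.
(1 - R^2) * (n-1) = 0.2864 * 25 = 7.1600.
Divide by (n-p-1): 7.1600 / 19 = 0.3768.
Adj R^2 = 1 - 0.3768 = 0.6232.

0.6232


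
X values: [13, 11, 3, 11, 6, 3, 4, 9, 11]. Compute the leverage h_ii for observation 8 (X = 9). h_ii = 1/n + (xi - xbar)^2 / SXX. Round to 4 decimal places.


Mean of X: xbar = 7.8889.
SXX = 122.8889.
For X = 9: h = 1/9 + (9 - 7.8889)^2/122.8889 = 0.1212.

0.1212


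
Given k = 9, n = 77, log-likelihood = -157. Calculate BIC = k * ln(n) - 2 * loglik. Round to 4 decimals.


ln(77) = 4.343805.
k * ln(n) = 9 * 4.343805 = 39.094245.
-2L = 314.
BIC = 39.094245 + 314 = 353.094245, which rounds to 353.0942.

353.0942


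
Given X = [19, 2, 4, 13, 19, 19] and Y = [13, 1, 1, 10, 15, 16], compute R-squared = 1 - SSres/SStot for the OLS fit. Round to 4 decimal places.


After computing the OLS fit (b0=-1.4224, b1=0.8491):
SSres = 6.2931, SStot = 229.3333.
R^2 = 1 - 6.2931/229.3333 = 0.9726.

0.9726


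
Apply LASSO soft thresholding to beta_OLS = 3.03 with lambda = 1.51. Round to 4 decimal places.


Check: |3.03| = 3.03 vs lambda = 1.51.
Since |beta| > lambda, coefficient = sign(beta)*(|beta| - lambda) = 1.5200.
Soft-thresholded coefficient = 1.5200.

1.5200


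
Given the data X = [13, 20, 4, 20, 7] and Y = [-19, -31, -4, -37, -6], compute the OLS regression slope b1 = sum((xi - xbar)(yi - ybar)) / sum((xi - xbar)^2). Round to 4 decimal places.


The sample means are xbar = 12.8000 and ybar = -19.4000.
Compute S_xx = 214.8000 and S_xy = -423.4000.
Slope b1 = S_xy / S_xx = -423.4000 / 214.8000 = -1.9711.

-1.9711


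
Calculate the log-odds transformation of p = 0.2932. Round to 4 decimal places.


The odds are p/(1-p) = 0.2932 / 0.7068 = 0.4148.
logit(p) = ln(0.4148) = -0.8799.

-0.8799


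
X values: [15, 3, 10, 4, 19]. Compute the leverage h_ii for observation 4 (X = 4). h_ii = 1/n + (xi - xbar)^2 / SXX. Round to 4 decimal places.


n = 5, xbar = 10.2000.
SXX = sum((xi - xbar)^2) = 190.8000.
h = 1/5 + (4 - 10.2000)^2 / 190.8000 = 0.4015.

0.4015


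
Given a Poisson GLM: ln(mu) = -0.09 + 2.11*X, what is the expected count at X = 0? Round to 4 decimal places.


eta = -0.09 + 2.11 * 0 = -0.0900.
mu = exp(-0.0900) = 0.9139.

0.9139


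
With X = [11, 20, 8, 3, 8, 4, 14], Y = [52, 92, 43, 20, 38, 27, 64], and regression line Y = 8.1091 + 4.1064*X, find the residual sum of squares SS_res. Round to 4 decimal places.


Predicted values from Y = 8.1091 + 4.1064*X.
Residuals: [-1.2795, 1.7629, 2.0397, -0.4283, -2.9603, 2.4653, -1.5987].
SSres = 26.4857.

26.4857


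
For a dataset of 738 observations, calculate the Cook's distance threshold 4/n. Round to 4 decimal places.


The threshold is 4/n.
4/738 = 0.0054.

0.0054


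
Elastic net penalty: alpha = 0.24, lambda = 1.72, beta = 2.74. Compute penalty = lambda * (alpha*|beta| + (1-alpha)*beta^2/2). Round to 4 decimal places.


Compute:
L1 = 0.24 * 2.74 = 0.6576.
L2 = 0.76 * 2.74^2 / 2 = 2.8529.
Penalty = 1.72 * (0.6576 + 2.8529) = 6.0380.

6.0380


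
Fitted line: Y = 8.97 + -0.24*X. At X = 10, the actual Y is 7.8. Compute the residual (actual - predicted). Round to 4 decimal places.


Predicted = 8.97 + -0.24 * 10 = 6.5700.
Residual = 7.8 - 6.5700 = 1.2300.

1.2300


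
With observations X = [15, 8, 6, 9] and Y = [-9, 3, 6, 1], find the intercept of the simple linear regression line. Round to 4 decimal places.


The slope is b1 = -1.6778.
Sample means are xbar = 9.5000 and ybar = 0.2500.
Intercept: b0 = 0.2500 - (-1.6778)(9.5000) = 16.1889.

16.1889


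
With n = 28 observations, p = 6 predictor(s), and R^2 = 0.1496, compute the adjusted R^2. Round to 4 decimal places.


Plug in: Adj R^2 = 1 - (1 - 0.1496) * 27/21.
= 1 - 0.8504 * 27/21
= 1 - 22.9608 / 21
= 1 - 1.0934 = -0.0934.

-0.0934


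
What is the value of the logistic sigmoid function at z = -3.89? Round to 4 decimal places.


Compute exp(3.8900) = 48.9109.
Sigmoid = 1 / (1 + 48.9109) = 1 / 49.9109 = 0.0200.

0.0200


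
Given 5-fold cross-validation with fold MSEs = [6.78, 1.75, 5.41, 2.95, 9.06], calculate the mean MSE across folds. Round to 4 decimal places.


Total MSE across folds = 25.9500.
CV-MSE = 25.9500/5 = 5.1900.

5.1900


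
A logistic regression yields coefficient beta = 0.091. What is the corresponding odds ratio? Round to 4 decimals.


The odds ratio is computed as:
OR = e^(0.091) = 1.0953.

1.0953


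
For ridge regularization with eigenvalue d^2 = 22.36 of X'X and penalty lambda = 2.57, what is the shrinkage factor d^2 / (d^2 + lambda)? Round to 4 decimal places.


d^2 + lambda = 22.36 + 2.57 = 24.9300.
Shrinkage factor = 22.36/24.9300 = 0.8969.

0.8969


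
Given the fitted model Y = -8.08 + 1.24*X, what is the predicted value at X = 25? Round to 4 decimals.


Substitute X = 25 into the equation:
Y = -8.08 + 1.24 * 25 = -8.08 + 31.0000 = 22.9200.

22.9200


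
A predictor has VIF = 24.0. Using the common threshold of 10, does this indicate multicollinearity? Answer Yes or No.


The threshold is 10.
VIF = 24.0 is >= 10.
Multicollinearity indication: Yes.

Yes


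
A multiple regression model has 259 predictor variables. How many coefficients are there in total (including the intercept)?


Each predictor gets one coefficient, plus one intercept.
Total parameters = 259 + 1 = 260.

260


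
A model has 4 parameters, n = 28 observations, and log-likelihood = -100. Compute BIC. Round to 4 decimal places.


ln(28) = 3.332205.
k * ln(n) = 4 * 3.332205 = 13.328820.
-2L = 200.
BIC = 13.328820 + 200 = 213.328820, which rounds to 213.3288.

213.3288


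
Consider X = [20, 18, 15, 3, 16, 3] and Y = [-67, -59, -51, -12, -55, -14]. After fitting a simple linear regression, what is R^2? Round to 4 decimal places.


After computing the OLS fit (b0=-3.5954, b1=-3.1524):
SSres = 4.8722, SStot = 2842.0000.
R^2 = 1 - 4.8722/2842.0000 = 0.9983.

0.9983


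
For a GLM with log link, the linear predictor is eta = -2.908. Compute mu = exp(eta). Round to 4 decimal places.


mu = exp(eta) = exp(-2.908).
= 0.0546.

0.0546


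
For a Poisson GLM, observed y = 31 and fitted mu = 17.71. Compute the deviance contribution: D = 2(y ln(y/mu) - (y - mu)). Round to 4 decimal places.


y/mu = 31/17.71 = 1.750423 (approx.), and ln(31/17.71) = 0.559858.
y * ln(y/mu) = 31 * 0.559858 = 17.355598.
y - mu = 13.29.
D = 2 * (17.355598 - 13.29) = 8.131196, which rounds to 8.1312.

8.1312


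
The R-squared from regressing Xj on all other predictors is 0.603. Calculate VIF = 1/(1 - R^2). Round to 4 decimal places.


Denominator: 1 - 0.603 = 0.397.
VIF = 1 / 0.397 = 2.5189.

2.5189


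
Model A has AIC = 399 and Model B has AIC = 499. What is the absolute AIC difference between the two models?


Compute |399 - 499| = 100.
Model A has the smaller AIC.

100


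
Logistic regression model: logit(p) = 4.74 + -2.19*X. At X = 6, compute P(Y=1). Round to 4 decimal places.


Linear predictor: z = 4.74 + -2.19 * 6 = -8.4000.
P = 1/(1 + exp(8.4000)) = 1/(1 + 4447.0667) = 0.0002.

0.0002


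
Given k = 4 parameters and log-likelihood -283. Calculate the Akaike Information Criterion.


Compute:
2k = 2*4 = 8.
-2*loglik = -2*(-283) = 566.
AIC = 8 + 566 = 574.

574


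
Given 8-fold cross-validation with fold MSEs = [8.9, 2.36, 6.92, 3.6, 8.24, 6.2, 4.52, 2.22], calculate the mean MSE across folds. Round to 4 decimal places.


Add all fold MSEs: 42.9600.
Divide by k = 8: 42.9600/8 = 5.3700.

5.3700


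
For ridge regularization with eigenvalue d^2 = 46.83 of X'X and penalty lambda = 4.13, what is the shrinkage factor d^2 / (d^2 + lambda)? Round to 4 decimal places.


Denominator = d^2 + lambda = 46.83 + 4.13 = 50.9600.
Shrinkage = 46.83 / 50.9600 = 0.9190.

0.9190


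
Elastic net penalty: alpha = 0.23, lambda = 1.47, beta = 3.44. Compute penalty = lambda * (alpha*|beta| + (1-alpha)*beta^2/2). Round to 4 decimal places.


Compute:
L1 = 0.23 * 3.44 = 0.7912.
L2 = 0.77 * 3.44^2 / 2 = 4.5559.
Penalty = 1.47 * (0.7912 + 4.5559) = 7.8603.

7.8603


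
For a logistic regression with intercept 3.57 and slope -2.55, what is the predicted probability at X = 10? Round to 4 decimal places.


z = 3.57 + -2.55 * 10 = -21.9300.
Sigmoid: P = 1 / (1 + exp(21.9300)) = 0.0000.

0.0000


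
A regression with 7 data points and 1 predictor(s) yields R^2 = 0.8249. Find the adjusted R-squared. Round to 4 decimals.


Plug in: Adj R^2 = 1 - (1 - 0.8249) * 6/5.
= 1 - 0.1751 * 6/5
= 1 - 1.0506 / 5
= 1 - 0.2101 = 0.7899.

0.7899


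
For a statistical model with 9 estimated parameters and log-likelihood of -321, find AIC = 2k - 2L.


AIC = 2*9 - 2*(-321).
= 18 + 642 = 660.

660


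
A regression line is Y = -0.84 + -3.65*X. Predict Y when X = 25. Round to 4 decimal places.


Substitute X = 25 into the equation:
Y = -0.84 + -3.65 * 25 = -0.84 + -91.2500 = -92.0900.

-92.0900


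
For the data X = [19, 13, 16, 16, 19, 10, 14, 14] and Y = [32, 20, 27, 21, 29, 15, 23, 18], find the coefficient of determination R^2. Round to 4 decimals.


Fit the OLS line: b0 = -3.1908, b1 = 1.7399.
SSres = 38.4855.
SStot = 234.8750.
R^2 = 1 - 38.4855/234.8750 = 0.8361.

0.8361


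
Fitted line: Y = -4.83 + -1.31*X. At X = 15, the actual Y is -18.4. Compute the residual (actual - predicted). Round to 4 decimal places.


Predicted = -4.83 + -1.31 * 15 = -24.4800.
Residual = -18.4 - -24.4800 = 6.0800.

6.0800


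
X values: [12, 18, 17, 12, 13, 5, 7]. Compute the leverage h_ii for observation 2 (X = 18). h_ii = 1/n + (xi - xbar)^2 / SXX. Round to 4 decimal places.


Mean of X: xbar = 12.0000.
SXX = 136.0000.
For X = 18: h = 1/7 + (18 - 12.0000)^2/136.0000 = 0.4076.

0.4076


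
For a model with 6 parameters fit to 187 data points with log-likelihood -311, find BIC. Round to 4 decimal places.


k * ln(n) = 6 * ln(187) = 6 * 5.231109 = 31.386654.
-2 * loglik = -2 * (-311) = 622.
BIC = 31.386654 + 622 = 653.386654, which rounds to 653.3867.

653.3867


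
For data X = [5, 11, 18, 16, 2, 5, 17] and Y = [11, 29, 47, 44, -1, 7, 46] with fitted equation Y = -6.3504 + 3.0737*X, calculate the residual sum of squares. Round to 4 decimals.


Compute predicted values, then residuals = yi - yhat_i.
Residuals: [1.9819, 1.5397, -1.9762, 1.1712, -0.7970, -2.0181, 0.0975].
SSres = sum(residual^2) = 16.2931.

16.2931


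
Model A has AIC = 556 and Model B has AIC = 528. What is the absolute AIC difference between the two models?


Compute |556 - 528| = 28.
Model B has the smaller AIC.

28


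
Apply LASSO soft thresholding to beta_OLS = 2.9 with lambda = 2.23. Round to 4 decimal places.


Check: |2.9| = 2.9 vs lambda = 2.23.
Since |beta| > lambda, coefficient = sign(beta)*(|beta| - lambda) = 0.6700.
Soft-thresholded coefficient = 0.6700.

0.6700


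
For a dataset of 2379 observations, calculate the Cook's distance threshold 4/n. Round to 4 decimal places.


Using the rule of thumb:
Threshold = 4 / 2379 = 0.0017.

0.0017


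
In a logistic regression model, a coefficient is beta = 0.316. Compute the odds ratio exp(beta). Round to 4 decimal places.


Odds ratio = exp(beta) = exp(0.316).
= 1.3716.

1.3716


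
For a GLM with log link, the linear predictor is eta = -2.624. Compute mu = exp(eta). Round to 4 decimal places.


Apply the inverse link:
mu = e^-2.624 = 0.0725.

0.0725


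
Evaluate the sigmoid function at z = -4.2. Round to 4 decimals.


First, exp(4.2000) = 66.6863.
Then sigma(z) = 1/(1 + 66.6863) = 0.0148.

0.0148


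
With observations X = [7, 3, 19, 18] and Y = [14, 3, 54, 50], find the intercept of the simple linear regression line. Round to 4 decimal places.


First find the slope: b1 = 3.2045.
Means: xbar = 11.7500, ybar = 30.2500.
b0 = ybar - b1 * xbar = 30.2500 - 3.2045 * 11.7500 = -7.4024.

-7.4024


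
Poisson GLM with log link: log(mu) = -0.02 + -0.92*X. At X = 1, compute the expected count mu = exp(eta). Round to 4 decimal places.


Linear predictor: eta = -0.02 + (-0.92)(1) = -0.9400.
Expected count: mu = exp(-0.9400) = 0.3906.

0.3906


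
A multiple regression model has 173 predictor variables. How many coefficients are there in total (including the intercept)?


Including the intercept, the model has 173 predictor coefficients + 1 intercept.
Total = 174.

174


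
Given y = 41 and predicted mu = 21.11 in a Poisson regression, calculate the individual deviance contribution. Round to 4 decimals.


Compute y*ln(y/mu) = 41*ln(41/21.11) = 41*0.663825 = 27.216825.
y - mu = 19.89.
D = 2*(27.216825 - (19.89)) = 14.653650, which rounds to 14.6537.

14.6537


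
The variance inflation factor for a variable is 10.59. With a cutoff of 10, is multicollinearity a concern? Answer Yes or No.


Compare VIF = 10.59 to the threshold of 10.
10.59 >= 10, so the answer is Yes.

Yes


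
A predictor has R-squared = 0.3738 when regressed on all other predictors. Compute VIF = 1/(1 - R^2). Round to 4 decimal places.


Denominator: 1 - 0.3738 = 0.6262.
VIF = 1 / 0.6262 = 1.5969.

1.5969


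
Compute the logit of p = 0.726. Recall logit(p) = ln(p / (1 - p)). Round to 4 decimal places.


The odds are p/(1-p) = 0.726 / 0.274 = 2.6496.
logit(p) = ln(2.6496) = 0.9744.

0.9744


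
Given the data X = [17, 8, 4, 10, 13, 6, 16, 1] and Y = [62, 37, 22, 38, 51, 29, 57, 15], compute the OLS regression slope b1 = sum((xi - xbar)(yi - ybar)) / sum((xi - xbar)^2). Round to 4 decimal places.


The sample means are xbar = 9.3750 and ybar = 38.8750.
Compute S_xx = 227.8750 and S_xy = 666.3750.
Slope b1 = S_xy / S_xx = 666.3750 / 227.8750 = 2.9243.

2.9243


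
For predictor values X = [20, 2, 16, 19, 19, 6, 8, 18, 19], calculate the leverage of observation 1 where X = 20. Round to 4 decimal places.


Compute xbar = 14.1111 with n = 9 observations.
SXX = 374.8889.
Leverage = 1/9 + (20 - 14.1111)^2/374.8889 = 0.2036.

0.2036


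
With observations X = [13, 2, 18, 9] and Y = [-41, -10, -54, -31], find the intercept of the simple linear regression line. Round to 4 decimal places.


Compute b1 = -2.7445 from the OLS formula.
With xbar = 10.5000 and ybar = -34.0000, the intercept is:
b0 = -34.0000 - -2.7445 * 10.5000 = -5.1825.

-5.1825


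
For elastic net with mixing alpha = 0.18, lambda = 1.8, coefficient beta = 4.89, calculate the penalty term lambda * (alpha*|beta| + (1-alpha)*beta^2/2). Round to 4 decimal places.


L1 component = 0.18 * |4.89| = 0.8802.
L2 component = 0.82 * 4.89^2 / 2 = 9.8040.
Penalty = 1.8 * (0.8802 + 9.8040) = 1.8 * 10.6842 = 19.2315.

19.2315


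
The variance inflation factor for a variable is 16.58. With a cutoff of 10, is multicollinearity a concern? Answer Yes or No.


Check: VIF = 16.58 vs threshold = 10.
Since 16.58 >= 10, the answer is Yes.

Yes


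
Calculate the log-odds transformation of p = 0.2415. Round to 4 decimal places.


The odds are p/(1-p) = 0.2415 / 0.7585 = 0.3184.
logit(p) = ln(0.3184) = -1.1445.

-1.1445


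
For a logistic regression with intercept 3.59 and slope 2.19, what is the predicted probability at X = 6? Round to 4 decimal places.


Compute z = 3.59 + (2.19)(6) = 16.7300.
exp(-z) = 0.0000.
P = 1/(1 + 0.0000) = 1.0000.

1.0000


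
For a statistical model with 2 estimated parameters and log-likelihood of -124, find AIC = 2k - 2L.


AIC = 2k - 2*loglik = 2(2) - 2(-124).
= 4 + 248 = 252.

252


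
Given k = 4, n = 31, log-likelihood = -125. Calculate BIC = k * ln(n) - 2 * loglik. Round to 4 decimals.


k * ln(n) = 4 * ln(31) = 4 * 3.433987 = 13.735948.
-2 * loglik = -2 * (-125) = 250.
BIC = 13.735948 + 250 = 263.735948, which rounds to 263.7359.

263.7359


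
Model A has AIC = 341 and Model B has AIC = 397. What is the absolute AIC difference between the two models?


Compute |341 - 397| = 56.
Model A has the smaller AIC.

56


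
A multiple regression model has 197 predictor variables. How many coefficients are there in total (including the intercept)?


Each predictor gets one coefficient, plus one intercept.
Total parameters = 197 + 1 = 198.

198


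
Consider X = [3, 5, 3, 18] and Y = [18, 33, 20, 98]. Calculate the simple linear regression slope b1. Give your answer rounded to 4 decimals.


Calculate xbar = 7.2500, ybar = 42.2500.
S_xx = 156.7500, S_xy = 817.7500.
Using b1 = S_xy / S_xx = 817.7500 / 156.7500, we get b1 = 5.2169.

5.2169


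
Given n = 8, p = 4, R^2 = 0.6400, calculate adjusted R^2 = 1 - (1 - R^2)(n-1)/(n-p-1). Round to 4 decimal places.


Using the formula:
(1 - 0.6400) = 0.3600.
Multiply by 7/3: 0.3600 * 7 = 2.5200, then 2.5200 / 3 = 0.8400.
Adj R^2 = 1 - 0.8400 = 0.1600.

0.1600


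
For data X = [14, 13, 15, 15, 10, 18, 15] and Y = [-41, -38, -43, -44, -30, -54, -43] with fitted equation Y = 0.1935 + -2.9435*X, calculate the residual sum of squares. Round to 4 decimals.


Predicted values from Y = 0.1935 + -2.9435*X.
Residuals: [0.0155, 0.0720, 0.9590, -0.0410, -0.7585, -1.2105, 0.9590].
SSres = 3.8871.

3.8871


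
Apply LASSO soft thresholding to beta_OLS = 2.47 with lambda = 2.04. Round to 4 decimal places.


|beta_OLS| = 2.47.
lambda = 2.04.
Since |beta| > lambda, coefficient = sign(beta)*(|beta| - lambda) = 0.4300.
Result = 0.4300.

0.4300


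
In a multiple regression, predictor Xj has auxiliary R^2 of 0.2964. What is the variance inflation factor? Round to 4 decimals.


Denominator: 1 - 0.2964 = 0.7036.
VIF = 1 / 0.7036 = 1.4213.

1.4213


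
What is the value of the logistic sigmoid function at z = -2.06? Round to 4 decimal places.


exp(2.0600) = 7.8460.
1 + exp(-z) = 8.8460.
sigmoid = 1/8.8460 = 0.1130.

0.1130


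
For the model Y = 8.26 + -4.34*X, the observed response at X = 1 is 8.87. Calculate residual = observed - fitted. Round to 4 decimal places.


Compute yhat = 8.26 + (-4.34)(1) = 3.9200.
Residual = actual - predicted = 8.87 - 3.9200 = 4.9500.

4.9500


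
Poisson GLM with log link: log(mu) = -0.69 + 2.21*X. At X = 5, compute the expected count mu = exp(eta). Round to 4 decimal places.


Linear predictor: eta = -0.69 + (2.21)(5) = 10.3600.
Expected count: mu = exp(10.3600) = 31571.1813.

31571.1813


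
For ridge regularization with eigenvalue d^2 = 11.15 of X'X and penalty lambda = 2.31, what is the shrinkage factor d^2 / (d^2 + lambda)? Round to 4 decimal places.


Compute the denominator: 11.15 + 2.31 = 13.4600.
Shrinkage factor = 11.15 / 13.4600 = 0.8284.

0.8284


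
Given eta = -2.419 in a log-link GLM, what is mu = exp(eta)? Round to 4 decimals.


mu = exp(eta) = exp(-2.419).
= 0.0890.

0.0890


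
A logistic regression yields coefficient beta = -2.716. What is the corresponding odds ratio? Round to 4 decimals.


Odds ratio = exp(beta) = exp(-2.716).
= 0.0661.

0.0661


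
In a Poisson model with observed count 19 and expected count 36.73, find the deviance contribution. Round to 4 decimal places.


First: ln(19/36.73) = -0.659155.
Then: 19 * -0.659155 = -12.523945.
y - mu = 19 - 36.73 = -17.73.
D = 2(-12.523945 - -17.73) = 10.412110, which rounds to 10.4121.

10.4121


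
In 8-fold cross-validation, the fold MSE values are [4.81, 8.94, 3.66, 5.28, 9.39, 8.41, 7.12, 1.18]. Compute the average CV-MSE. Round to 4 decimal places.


Sum of fold MSEs = 48.7900.
Average = 48.7900 / 8 = 6.0988.

6.0988


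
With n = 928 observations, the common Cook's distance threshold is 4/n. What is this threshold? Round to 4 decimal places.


The threshold is 4/n.
4/928 = 0.0043.

0.0043


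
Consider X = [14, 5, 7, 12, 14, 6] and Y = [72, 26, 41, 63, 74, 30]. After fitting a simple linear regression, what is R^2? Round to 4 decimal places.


After computing the OLS fit (b0=1.2695, b1=5.1445):
SSres = 21.5508, SStot = 2280.0000.
R^2 = 1 - 21.5508/2280.0000 = 0.9905.

0.9905


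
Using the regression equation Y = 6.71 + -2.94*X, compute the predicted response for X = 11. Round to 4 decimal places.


Predicted value:
Y = 6.71 + (-2.94)(11) = 6.71 + -32.3400 = -25.6300.

-25.6300


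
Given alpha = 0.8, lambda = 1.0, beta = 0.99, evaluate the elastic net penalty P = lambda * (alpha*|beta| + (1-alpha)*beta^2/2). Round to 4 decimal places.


Compute:
L1 = 0.8 * 0.99 = 0.7920.
L2 = 0.2 * 0.99^2 / 2 = 0.0980.
Penalty = 1.0 * (0.7920 + 0.0980) = 0.8900.

0.8900


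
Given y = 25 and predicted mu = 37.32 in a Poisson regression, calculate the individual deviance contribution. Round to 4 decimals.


Compute y*ln(y/mu) = 25*ln(25/37.32) = 25*-0.400654 = -10.016350.
y - mu = -12.32.
D = 2*(-10.016350 - (-12.32)) = 4.607300, which rounds to 4.6073.

4.6073


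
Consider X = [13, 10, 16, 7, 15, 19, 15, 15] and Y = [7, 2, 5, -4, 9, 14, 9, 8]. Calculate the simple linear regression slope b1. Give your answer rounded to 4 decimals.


The sample means are xbar = 13.7500 and ybar = 6.2500.
Compute S_xx = 97.5000 and S_xy = 131.5000.
Slope b1 = S_xy / S_xx = 131.5000 / 97.5000 = 1.3487.

1.3487


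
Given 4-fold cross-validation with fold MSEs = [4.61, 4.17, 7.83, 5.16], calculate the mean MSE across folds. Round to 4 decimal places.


Sum of fold MSEs = 21.7700.
Average = 21.7700 / 4 = 5.4425.

5.4425


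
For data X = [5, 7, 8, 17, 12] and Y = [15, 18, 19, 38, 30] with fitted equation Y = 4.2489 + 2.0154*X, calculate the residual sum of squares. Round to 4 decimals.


Predicted values from Y = 4.2489 + 2.0154*X.
Residuals: [0.6741, -0.3567, -1.3721, -0.5107, 1.5663].
SSres = 5.1784.

5.1784
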